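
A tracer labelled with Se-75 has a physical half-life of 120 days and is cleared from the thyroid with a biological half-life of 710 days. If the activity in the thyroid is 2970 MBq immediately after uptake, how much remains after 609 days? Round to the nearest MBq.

1/t_eff = 1/t_phys + 1/t_biol = 1/120 + 1/710 = 0.0097418 per day.
t_eff = 120 × 710 / (120 + 710) ≈ 102.65 days.
Remaining = 2970 × (1/2)^(609/102.65) = 2970 × (1/2)^5.9327 ≈ 48.621 MBq.

49 MBq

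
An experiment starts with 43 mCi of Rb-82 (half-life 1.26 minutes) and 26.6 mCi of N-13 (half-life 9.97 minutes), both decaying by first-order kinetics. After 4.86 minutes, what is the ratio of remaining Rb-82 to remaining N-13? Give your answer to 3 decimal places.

0.156

Rb-82: 43 × (1/2)^(4.86/1.26) = 43 × (1/2)^3.8571 ≈ 2.9672 mCi.
N-13: 26.6 × (1/2)^(4.86/9.97) = 26.6 × (1/2)^0.48746 ≈ 18.973 mCi.
Ratio ≈ 2.9672 / 18.973 ≈ 0.15639.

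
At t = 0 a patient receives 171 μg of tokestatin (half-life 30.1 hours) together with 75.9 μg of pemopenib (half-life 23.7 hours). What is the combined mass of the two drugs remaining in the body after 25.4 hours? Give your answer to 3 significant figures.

131 μg

tokestatin: 171 × (1/2)^(25.4/30.1) = 171 × (1/2)^0.84385 ≈ 95.273 μg.
pemopenib: 75.9 × (1/2)^(25.4/23.7) = 75.9 × (1/2)^1.0717 ≈ 36.109 μg.
Total = 95.273 + 36.109 ≈ 131.38 μg.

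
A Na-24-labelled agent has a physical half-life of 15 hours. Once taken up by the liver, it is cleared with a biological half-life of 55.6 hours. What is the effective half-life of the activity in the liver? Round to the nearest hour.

1/t_eff = 1/t_phys + 1/t_biol = 1/15 + 1/55.6 = 0.084652 per hour.
t_eff = 15 × 55.6 / (15 + 55.6) ≈ 11.813 hours.

12 hours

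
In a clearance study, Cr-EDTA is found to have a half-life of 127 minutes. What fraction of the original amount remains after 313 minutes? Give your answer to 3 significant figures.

n = 313/127 ≈ 2.4646 half-lives.
Fraction remaining = (1/2)^2.4646 ≈ 0.18117.

0.181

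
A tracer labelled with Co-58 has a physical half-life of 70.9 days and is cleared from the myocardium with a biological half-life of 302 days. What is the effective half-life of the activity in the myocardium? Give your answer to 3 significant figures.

1/t_eff = 1/t_phys + 1/t_biol = 1/70.9 + 1/302 = 0.017416 per day.
t_eff = 70.9 × 302 / (70.9 + 302) ≈ 57.42 days.

57.4 days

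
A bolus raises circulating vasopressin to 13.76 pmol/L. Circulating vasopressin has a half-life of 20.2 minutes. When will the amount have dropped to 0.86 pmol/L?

80.8 minutes

0.86/13.76 = 1/16, so 4 half-lives have elapsed.
t = 4 × 20.2 = 80.8 minutes.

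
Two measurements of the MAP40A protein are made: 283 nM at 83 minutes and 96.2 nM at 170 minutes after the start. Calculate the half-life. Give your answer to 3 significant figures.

55.9 minutes

Over Δt = 170 − 83 = 87 minutes, the level fell by a factor of 283/96.2 ≈ 2.9418.
n = log₂(2.9418) ≈ 1.5567 half-lives, so t½ = 87/1.5567 ≈ 55.888 minutes.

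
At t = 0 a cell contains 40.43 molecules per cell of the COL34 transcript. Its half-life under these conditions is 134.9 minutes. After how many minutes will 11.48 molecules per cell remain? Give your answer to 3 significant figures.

245 minutes

Fraction remaining = 11.48/40.43 ≈ 0.28395.
n = log₂(40.43/11.48) = ln(3.5218)/ln 2 ≈ 1.8163 half-lives.
t = n × t½ = 1.8163 × 134.9 ≈ 245.02 minutes.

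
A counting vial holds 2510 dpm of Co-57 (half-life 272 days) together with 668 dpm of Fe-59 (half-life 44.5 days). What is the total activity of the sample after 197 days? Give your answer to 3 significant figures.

1550 dpm

Co-57: 2510 × (1/2)^(197/272) = 2510 × (1/2)^0.72426 ≈ 1519.3 dpm.
Fe-59: 668 × (1/2)^(197/44.5) = 668 × (1/2)^4.427 ≈ 31.055 dpm.
Total = 1519.3 + 31.055 ≈ 1550.4 dpm.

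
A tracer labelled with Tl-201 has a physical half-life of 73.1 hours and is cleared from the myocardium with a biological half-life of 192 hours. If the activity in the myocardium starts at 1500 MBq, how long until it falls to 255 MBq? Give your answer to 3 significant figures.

135 hours

1/t_eff = 1/t_phys + 1/t_biol = 1/73.1 + 1/192 = 0.018888 per hour.
t_eff = 73.1 × 192 / (73.1 + 192) ≈ 52.943 hours.
n = log₂(1500/255) ≈ 2.5564; t = 2.5564 × 52.943 ≈ 135.34 hours.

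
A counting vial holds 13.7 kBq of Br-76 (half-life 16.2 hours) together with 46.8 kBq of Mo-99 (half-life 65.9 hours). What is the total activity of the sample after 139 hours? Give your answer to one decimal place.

Br-76: 13.7 × (1/2)^(139/16.2) = 13.7 × (1/2)^8.5802 ≈ 0.035794 kBq.
Mo-99: 46.8 × (1/2)^(139/65.9) = 46.8 × (1/2)^2.1093 ≈ 10.847 kBq.
Total = 0.035794 + 10.847 ≈ 10.882 kBq.

10.9 kBq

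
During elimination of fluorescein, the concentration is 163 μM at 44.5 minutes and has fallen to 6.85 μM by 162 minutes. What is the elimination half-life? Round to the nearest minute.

26 minutes

Over Δt = 162 − 44.5 = 117.5 minutes, the level fell by a factor of 163/6.85 ≈ 23.796.
n = log₂(23.796) ≈ 4.5726 half-lives, so t½ = 117.5/4.5726 ≈ 25.696 minutes.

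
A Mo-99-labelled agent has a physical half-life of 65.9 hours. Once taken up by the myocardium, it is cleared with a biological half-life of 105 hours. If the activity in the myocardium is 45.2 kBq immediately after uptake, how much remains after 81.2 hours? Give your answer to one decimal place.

11.3 kBq

1/t_eff = 1/t_phys + 1/t_biol = 1/65.9 + 1/105 = 0.024698 per hour.
t_eff = 65.9 × 105 / (65.9 + 105) ≈ 40.489 hours.
Remaining = 45.2 × (1/2)^(81.2/40.489) = 45.2 × (1/2)^2.0055 ≈ 11.257 kBq.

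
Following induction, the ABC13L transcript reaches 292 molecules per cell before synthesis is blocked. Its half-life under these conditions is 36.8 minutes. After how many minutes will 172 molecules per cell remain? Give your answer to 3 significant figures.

28.1 minutes

Fraction remaining = 172/292 ≈ 0.58904.
n = log₂(292/172) = ln(1.6977)/ln 2 ≈ 0.76356 half-lives.
t = n × t½ = 0.76356 × 36.8 ≈ 28.099 minutes.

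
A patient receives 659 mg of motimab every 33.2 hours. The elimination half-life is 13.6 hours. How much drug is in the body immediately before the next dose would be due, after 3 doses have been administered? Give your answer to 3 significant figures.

The 3 doses were given 99.6, 66.4, 33.2 hours ago.
Total = 659·(1/2)^(99.6/13.6) + 659·(1/2)^(66.4/13.6) + 659·(1/2)^(33.2/13.6)
      = 4.1142 + 22.343 + 121.34 ≈ 147.8 mg.

148 mg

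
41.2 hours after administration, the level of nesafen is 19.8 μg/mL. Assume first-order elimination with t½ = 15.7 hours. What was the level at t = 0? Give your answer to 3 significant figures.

122 μg/mL

Number of half-lives elapsed: n = 41.2/15.7 ≈ 2.6242.
A₀ = A × 2^n = 19.8 × 2^2.6242 = 19.8 × 6.1654 ≈ 122.08 μg/mL.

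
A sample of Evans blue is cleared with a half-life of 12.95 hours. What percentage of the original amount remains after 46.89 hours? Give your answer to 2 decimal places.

n = 46.89/12.95 ≈ 3.6208 half-lives.
Fraction remaining = (1/2)^3.6208 ≈ 0.081286, i.e. 8.1286%.

8.13%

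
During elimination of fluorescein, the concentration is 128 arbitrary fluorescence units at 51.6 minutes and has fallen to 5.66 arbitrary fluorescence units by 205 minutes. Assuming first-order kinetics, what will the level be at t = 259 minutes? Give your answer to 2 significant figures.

Over Δt = 205 − 51.6 = 153.4 minutes, the level fell by a factor of 128/5.66 ≈ 22.615.
n = log₂(22.615) ≈ 4.4992 half-lives, so t½ = 153.4/4.4992 ≈ 34.095 minutes.
From t = 205 to t = 259: 5.66 × (1/2)^((259−205)/34.095) ≈ 1.8882 arbitrary fluorescence units.

1.9 arbitrary fluorescence units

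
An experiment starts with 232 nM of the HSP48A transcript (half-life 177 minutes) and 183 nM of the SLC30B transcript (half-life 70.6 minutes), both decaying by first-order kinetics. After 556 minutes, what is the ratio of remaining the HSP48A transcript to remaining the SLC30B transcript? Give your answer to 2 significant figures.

34

HSP48A transcript: 232 × (1/2)^(556/177) = 232 × (1/2)^3.1412 ≈ 26.295 nM.
SLC30B transcript: 183 × (1/2)^(556/70.6) = 183 × (1/2)^7.8754 ≈ 0.77935 nM.
Ratio ≈ 26.295 / 0.77935 ≈ 33.74.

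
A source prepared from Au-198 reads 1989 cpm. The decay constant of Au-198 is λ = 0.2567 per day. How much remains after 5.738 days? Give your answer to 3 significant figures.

456 cpm

t½ = ln 2 / λ = 0.69315 / 0.2567 ≈ 2.7002 days.
Number of half-lives: n = 5.738/2.7002 ≈ 2.125.
Remaining = 1989 × (1/2)^2.125 = 1989 × 0.22925 ≈ 455.98 cpm.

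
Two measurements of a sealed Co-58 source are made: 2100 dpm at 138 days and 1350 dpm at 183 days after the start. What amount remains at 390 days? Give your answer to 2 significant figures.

180 dpm

Over Δt = 183 − 138 = 45 days, the level fell by a factor of 2100/1350 ≈ 1.5556.
n = log₂(1.5556) ≈ 0.63743 half-lives, so t½ = 45/0.63743 ≈ 70.596 days.
From t = 183 to t = 390: 1350 × (1/2)^((390−183)/70.596) ≈ 176.87 dpm.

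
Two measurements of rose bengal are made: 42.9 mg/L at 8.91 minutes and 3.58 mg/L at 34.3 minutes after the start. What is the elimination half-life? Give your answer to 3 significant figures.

Over Δt = 34.3 − 8.91 = 25.39 minutes, the level fell by a factor of 42.9/3.58 ≈ 11.983.
n = log₂(11.983) ≈ 3.5829 half-lives, so t½ = 25.39/3.5829 ≈ 7.0863 minutes.

7.09 minutes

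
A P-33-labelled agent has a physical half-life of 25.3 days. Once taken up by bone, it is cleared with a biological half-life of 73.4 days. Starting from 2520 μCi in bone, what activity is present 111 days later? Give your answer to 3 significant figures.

42.2 μCi

1/t_eff = 1/t_phys + 1/t_biol = 1/25.3 + 1/73.4 = 0.05315 per day.
t_eff = 25.3 × 73.4 / (25.3 + 73.4) ≈ 18.815 days.
Remaining = 2520 × (1/2)^(111/18.815) = 2520 × (1/2)^5.8996 ≈ 42.212 μCi.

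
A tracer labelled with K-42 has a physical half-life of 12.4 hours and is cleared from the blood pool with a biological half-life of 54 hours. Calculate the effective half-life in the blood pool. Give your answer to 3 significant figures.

1/t_eff = 1/t_phys + 1/t_biol = 1/12.4 + 1/54 = 0.099164 per hour.
t_eff = 12.4 × 54 / (12.4 + 54) ≈ 10.084 hours.

10.1 hours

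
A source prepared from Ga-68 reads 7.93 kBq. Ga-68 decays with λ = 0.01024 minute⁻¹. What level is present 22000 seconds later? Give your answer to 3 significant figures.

0.186 kBq

t½ = ln 2 / λ = 0.69315 / 0.01024 ≈ 67.69 minutes.
Convert the elapsed time: 22000 seconds = 366.667 minutes.
Number of half-lives: n = 366.667/67.69 ≈ 5.4168.
Remaining = 7.93 × (1/2)^5.4168 = 7.93 × 0.023408 ≈ 0.18563 kBq.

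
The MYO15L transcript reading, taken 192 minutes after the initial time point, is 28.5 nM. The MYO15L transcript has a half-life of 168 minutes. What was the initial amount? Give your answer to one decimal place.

Number of half-lives elapsed: n = 192/168 ≈ 1.1429.
A₀ = A × 2^n = 28.5 × 2^1.1429 = 28.5 × 2.2082 ≈ 62.933 nM.

62.9 nM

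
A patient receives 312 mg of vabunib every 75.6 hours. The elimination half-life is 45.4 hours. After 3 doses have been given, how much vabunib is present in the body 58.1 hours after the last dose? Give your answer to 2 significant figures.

The 3 doses were given 209.3, 133.7, 58.1 hours ago.
Total = 312·(1/2)^(209.3/45.4) + 312·(1/2)^(133.7/45.4) + 312·(1/2)^(58.1/45.4)
      = 12.775 + 40.517 + 128.5 ≈ 181.8 mg.

180 mg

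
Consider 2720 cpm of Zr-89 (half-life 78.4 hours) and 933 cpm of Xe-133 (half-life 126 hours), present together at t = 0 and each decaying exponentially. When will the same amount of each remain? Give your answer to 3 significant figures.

320 hours

Set 2720·(1/2)^(t/78.4) = 933·(1/2)^(t/126).
Taking log₂: log₂(2720/933) = t·(1/78.4 − 1/126).
log₂(2.9153) = 1.5437; 1/78.4 − 1/126 = 0.0048186.
t = 1.5437 / 0.0048186 ≈ 320.35 hours.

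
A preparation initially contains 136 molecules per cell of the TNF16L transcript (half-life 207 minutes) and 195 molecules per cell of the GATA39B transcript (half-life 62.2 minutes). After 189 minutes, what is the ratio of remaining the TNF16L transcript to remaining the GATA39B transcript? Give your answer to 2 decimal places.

TNF16L transcript: 136 × (1/2)^(189/207) = 136 × (1/2)^0.91304 ≈ 72.225 molecules per cell.
GATA39B transcript: 195 × (1/2)^(189/62.2) = 195 × (1/2)^3.0386 ≈ 23.732 molecules per cell.
Ratio ≈ 72.225 / 23.732 ≈ 3.0434.

3.04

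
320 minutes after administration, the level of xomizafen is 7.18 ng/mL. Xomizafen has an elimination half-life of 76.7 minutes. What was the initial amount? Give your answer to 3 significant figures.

129 ng/mL

Number of half-lives elapsed: n = 320/76.7 ≈ 4.1721.
A₀ = A × 2^n = 7.18 × 2^4.1721 = 7.18 × 18.027 ≈ 129.43 ng/mL.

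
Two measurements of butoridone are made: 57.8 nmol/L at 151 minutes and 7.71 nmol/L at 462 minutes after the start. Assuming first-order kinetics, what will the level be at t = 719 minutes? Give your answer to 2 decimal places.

Over Δt = 462 − 151 = 311 minutes, the level fell by a factor of 57.8/7.71 ≈ 7.4968.
n = log₂(7.4968) ≈ 2.9063 half-lives, so t½ = 311/2.9063 ≈ 107.01 minutes.
From t = 462 to t = 719: 7.71 × (1/2)^((719−462)/107.01) ≈ 1.4591 nmol/L.

1.46 nmol/L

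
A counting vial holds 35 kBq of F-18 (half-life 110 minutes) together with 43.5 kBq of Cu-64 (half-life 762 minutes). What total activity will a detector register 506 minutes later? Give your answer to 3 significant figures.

F-18: 35 × (1/2)^(506/110) = 35 × (1/2)^4.6 ≈ 1.4432 kBq.
Cu-64: 43.5 × (1/2)^(506/762) = 43.5 × (1/2)^0.66404 ≈ 27.453 kBq.
Total = 1.4432 + 27.453 ≈ 28.896 kBq.

28.9 kBq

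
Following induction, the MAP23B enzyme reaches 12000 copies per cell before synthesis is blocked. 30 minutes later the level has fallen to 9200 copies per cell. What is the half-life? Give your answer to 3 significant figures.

78.3 minutes

A/A₀ = 9200/12000 ≈ 0.76667.
n = log₂(1.3043) ≈ 0.38333 half-lives elapsed in 30 minutes.
t½ = 30/0.38333 ≈ 78.262 minutes.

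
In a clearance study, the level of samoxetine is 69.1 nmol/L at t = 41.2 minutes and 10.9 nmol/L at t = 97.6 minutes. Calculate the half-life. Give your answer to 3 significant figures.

Over Δt = 97.6 − 41.2 = 56.4 minutes, the level fell by a factor of 69.1/10.9 ≈ 6.3394.
n = log₂(6.3394) ≈ 2.6644 half-lives, so t½ = 56.4/2.6644 ≈ 21.168 minutes.

21.2 minutes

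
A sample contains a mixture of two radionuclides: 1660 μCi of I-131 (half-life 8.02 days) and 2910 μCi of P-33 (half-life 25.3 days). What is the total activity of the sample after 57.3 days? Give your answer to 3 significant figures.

I-131: 1660 × (1/2)^(57.3/8.02) = 1660 × (1/2)^7.1446 ≈ 11.732 μCi.
P-33: 2910 × (1/2)^(57.3/25.3) = 2910 × (1/2)^2.2648 ≈ 605.5 μCi.
Total = 11.732 + 605.5 ≈ 617.23 μCi.

617 μCi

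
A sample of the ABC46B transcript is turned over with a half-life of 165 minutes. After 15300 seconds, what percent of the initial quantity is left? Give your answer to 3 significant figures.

15300 seconds = 255 minutes.
n = 255/165 ≈ 1.5455 half-lives.
Fraction remaining = (1/2)^1.5455 ≈ 0.34259, i.e. 34.259%.

34.3%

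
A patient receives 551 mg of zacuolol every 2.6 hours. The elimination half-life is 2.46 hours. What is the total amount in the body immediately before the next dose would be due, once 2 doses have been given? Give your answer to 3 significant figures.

392 mg

The 2 doses were given 5.2, 2.6 hours ago.
Total = 551·(1/2)^(5.2/2.46) + 551·(1/2)^(2.6/2.46)
      = 127.3 + 264.84 ≈ 392.14 mg.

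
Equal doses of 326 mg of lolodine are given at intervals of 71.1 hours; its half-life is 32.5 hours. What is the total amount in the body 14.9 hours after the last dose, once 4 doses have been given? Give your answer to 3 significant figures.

The 4 doses were given 228.2, 157.1, 86, 14.9 hours ago.
Total = 326·(1/2)^(228.2/32.5) + 326·(1/2)^(157.1/32.5) + 326·(1/2)^(86/32.5) + 326·(1/2)^(14.9/32.5)
      = 2.5091 + 11.431 + 52.077 + 237.25 ≈ 303.27 mg.

303 mg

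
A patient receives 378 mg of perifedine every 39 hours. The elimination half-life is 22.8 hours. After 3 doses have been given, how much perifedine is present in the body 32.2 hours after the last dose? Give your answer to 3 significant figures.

The 3 doses were given 110.2, 71.2, 32.2 hours ago.
Total = 378·(1/2)^(110.2/22.8) + 378·(1/2)^(71.2/22.8) + 378·(1/2)^(32.2/22.8)
      = 13.259 + 43.394 + 142.02 ≈ 198.67 mg.

199 mg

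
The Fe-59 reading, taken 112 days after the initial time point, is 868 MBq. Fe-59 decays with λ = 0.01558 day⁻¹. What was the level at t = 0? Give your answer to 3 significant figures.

t½ = ln 2 / λ = 0.69315 / 0.01558 ≈ 44.49 days.
Number of half-lives elapsed: n = 112/44.49 ≈ 2.5174.
A₀ = A × 2^n = 868 × 2^2.5174 = 868 × 5.7257 ≈ 4969.9 MBq.

4970 MBq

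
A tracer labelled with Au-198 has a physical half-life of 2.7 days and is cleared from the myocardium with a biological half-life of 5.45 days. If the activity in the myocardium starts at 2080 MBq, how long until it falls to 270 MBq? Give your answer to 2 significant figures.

5.3 days

1/t_eff = 1/t_phys + 1/t_biol = 1/2.7 + 1/5.45 = 0.55386 per day.
t_eff = 2.7 × 5.45 / (2.7 + 5.45) ≈ 1.8055 days.
n = log₂(2080/270) ≈ 2.9456; t = 2.9456 × 1.8055 ≈ 5.3183 days.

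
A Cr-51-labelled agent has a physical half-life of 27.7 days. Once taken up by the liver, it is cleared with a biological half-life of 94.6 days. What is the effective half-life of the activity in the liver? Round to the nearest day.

21 days

1/t_eff = 1/t_phys + 1/t_biol = 1/27.7 + 1/94.6 = 0.046672 per day.
t_eff = 27.7 × 94.6 / (27.7 + 94.6) ≈ 21.426 days.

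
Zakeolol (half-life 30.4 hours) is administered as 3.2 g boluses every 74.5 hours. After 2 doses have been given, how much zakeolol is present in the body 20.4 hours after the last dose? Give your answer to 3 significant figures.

2.38 g

The 2 doses were given 94.9, 20.4 hours ago.
Total = 3.2·(1/2)^(94.9/30.4) + 3.2·(1/2)^(20.4/30.4)
      = 0.36764 + 2.0098 ≈ 2.3774 g.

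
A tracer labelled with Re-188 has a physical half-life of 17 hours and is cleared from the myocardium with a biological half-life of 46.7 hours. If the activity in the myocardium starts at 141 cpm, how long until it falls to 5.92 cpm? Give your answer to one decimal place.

1/t_eff = 1/t_phys + 1/t_biol = 1/17 + 1/46.7 = 0.080237 per hour.
t_eff = 17 × 46.7 / (17 + 46.7) ≈ 12.463 hours.
n = log₂(141/5.92) ≈ 4.574; t = 4.574 × 12.463 ≈ 57.006 hours.

57.0 hours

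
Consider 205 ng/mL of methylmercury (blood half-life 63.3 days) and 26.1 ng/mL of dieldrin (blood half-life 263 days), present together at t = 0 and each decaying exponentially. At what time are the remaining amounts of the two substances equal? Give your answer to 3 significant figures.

Set 205·(1/2)^(t/63.3) = 26.1·(1/2)^(t/263).
Taking log₂: log₂(205/26.1) = t·(1/63.3 − 1/263).
log₂(7.8544) = 2.9735; 1/63.3 − 1/263 = 0.011996.
t = 2.9735 / 0.011996 ≈ 247.88 days.

248 days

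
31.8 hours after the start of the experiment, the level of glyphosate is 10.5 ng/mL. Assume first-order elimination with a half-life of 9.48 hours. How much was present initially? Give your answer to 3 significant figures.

107 ng/mL

Number of half-lives elapsed: n = 31.8/9.48 ≈ 3.3544.
A₀ = A × 2^n = 10.5 × 2^3.3544 = 10.5 × 10.228 ≈ 107.39 ng/mL.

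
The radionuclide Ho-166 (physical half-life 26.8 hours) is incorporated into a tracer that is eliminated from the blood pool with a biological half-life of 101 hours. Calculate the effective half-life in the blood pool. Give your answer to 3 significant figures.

21.2 hours

1/t_eff = 1/t_phys + 1/t_biol = 1/26.8 + 1/101 = 0.047214 per hour.
t_eff = 26.8 × 101 / (26.8 + 101) ≈ 21.18 hours.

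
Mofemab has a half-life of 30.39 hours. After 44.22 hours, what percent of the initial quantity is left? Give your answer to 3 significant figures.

36.5%

n = 44.22/30.39 ≈ 1.4551 half-lives.
Fraction remaining = (1/2)^1.4551 ≈ 0.36473, i.e. 36.473%.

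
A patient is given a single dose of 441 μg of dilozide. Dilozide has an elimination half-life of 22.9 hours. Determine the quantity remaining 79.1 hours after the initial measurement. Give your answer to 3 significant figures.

40.2 μg

Number of half-lives: n = 79.1/22.9 ≈ 3.4541.
Remaining = 441 × (1/2)^3.4541 = 441 × 0.091243 ≈ 40.238 μg.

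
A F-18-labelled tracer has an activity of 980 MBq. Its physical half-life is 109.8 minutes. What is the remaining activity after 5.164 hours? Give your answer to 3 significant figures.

Convert the elapsed time: 5.164 hours = 309.84 minutes.
Number of half-lives: n = 309.84/109.8 ≈ 2.8219.
Remaining = 980 × (1/2)^2.8219 = 980 × 0.14143 ≈ 138.6 MBq.

139 MBq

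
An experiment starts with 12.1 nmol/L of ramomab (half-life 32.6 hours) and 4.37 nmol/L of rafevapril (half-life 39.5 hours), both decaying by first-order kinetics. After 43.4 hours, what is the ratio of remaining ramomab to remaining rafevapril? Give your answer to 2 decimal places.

ramomab: 12.1 × (1/2)^(43.4/32.6) = 12.1 × (1/2)^1.3313 ≈ 4.8087 nmol/L.
rafevapril: 4.37 × (1/2)^(43.4/39.5) = 4.37 × (1/2)^1.0987 ≈ 2.0405 nmol/L.
Ratio ≈ 4.8087 / 2.0405 ≈ 2.3567.

2.36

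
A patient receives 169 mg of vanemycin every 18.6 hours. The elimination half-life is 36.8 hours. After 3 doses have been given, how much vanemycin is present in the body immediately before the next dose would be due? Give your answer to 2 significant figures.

The 3 doses were given 55.8, 37.2, 18.6 hours ago.
Total = 169·(1/2)^(55.8/36.8) + 169·(1/2)^(37.2/36.8) + 169·(1/2)^(18.6/36.8)
      = 59.079 + 83.866 + 119.05 ≈ 262 mg.

260 mg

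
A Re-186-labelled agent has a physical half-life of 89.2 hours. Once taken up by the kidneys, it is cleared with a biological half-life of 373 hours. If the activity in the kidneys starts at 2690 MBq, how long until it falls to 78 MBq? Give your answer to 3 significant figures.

1/t_eff = 1/t_phys + 1/t_biol = 1/89.2 + 1/373 = 0.013892 per hour.
t_eff = 89.2 × 373 / (89.2 + 373) ≈ 71.985 hours.
n = log₂(2690/78) ≈ 5.108; t = 5.108 × 71.985 ≈ 367.7 hours.

368 hours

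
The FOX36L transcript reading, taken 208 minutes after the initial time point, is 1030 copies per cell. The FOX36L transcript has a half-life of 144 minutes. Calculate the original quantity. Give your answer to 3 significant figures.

Number of half-lives elapsed: n = 208/144 ≈ 1.4444.
A₀ = A × 2^n = 1030 × 2^1.4444 = 1030 × 2.7216 ≈ 2803.2 copies per cell.

2800 copies per cell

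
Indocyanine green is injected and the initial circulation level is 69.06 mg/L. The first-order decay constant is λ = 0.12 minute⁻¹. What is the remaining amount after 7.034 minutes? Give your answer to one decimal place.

t½ = ln 2 / λ = 0.69315 / 0.12 ≈ 5.7762 minutes.
Number of half-lives: n = 7.034/5.7762 ≈ 1.2178.
Remaining = 69.06 × (1/2)^1.2178 = 69.06 × 0.42995 ≈ 29.693 mg/L.

29.7 mg/L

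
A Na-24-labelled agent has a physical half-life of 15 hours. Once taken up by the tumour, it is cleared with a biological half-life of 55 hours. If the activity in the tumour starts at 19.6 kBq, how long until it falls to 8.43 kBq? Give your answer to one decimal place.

1/t_eff = 1/t_phys + 1/t_biol = 1/15 + 1/55 = 0.084848 per hour.
t_eff = 15 × 55 / (15 + 55) ≈ 11.786 hours.
n = log₂(19.6/8.43) ≈ 1.2172; t = 1.2172 × 11.786 ≈ 14.346 hours.

14.3 hours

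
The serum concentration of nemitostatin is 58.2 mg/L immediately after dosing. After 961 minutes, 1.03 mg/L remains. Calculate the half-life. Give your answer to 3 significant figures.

165 minutes

A/A₀ = 1.03/58.2 ≈ 0.017698.
n = log₂(56.505) ≈ 5.8203 half-lives elapsed in 961 minutes.
t½ = 961/5.8203 ≈ 165.11 minutes.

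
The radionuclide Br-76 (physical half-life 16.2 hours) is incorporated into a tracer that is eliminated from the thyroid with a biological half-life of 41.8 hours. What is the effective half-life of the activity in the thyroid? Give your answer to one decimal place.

11.7 hours

1/t_eff = 1/t_phys + 1/t_biol = 1/16.2 + 1/41.8 = 0.085652 per hour.
t_eff = 16.2 × 41.8 / (16.2 + 41.8) ≈ 11.675 hours.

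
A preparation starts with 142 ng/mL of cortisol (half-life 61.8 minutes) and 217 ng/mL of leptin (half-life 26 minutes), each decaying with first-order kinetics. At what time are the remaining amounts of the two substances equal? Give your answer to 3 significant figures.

27.5 minutes

Set 142·(1/2)^(t/61.8) = 217·(1/2)^(t/26).
Taking log₂: log₂(142/217) = t·(1/61.8 − 1/26).
log₂(0.65438) = -0.6118; 1/61.8 − 1/26 = -0.02228.
t = -0.6118 / -0.02228 ≈ 27.459 minutes.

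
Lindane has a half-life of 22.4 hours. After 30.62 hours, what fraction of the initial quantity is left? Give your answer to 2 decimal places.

0.39

n = 30.62/22.4 ≈ 1.367 half-lives.
Fraction remaining = (1/2)^1.367 ≈ 0.38771.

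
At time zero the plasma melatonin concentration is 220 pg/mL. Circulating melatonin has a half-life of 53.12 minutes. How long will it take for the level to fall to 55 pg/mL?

106.24 minutes

55/220 = 1/4, so 2 half-lives have elapsed.
t = 2 × 53.12 = 106.24 minutes.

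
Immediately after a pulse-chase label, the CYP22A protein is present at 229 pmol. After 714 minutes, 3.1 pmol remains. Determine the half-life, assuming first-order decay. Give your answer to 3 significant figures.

115 minutes

A/A₀ = 3.1/229 ≈ 0.013537.
n = log₂(73.871) ≈ 6.2069 half-lives elapsed in 714 minutes.
t½ = 714/6.2069 ≈ 115.03 minutes.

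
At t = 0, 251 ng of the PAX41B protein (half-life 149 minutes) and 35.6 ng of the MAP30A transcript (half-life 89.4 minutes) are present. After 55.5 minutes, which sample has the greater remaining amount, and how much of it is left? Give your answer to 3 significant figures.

PAX41B protein: 251 × (1/2)^0.37248 ≈ 193.89 ng.
MAP30A transcript: 35.6 × (1/2)^0.62081 ≈ 23.151 ng.
PAX41B protein has more remaining, at ≈ 193.89 ng.

PAX41B protein, 194 ng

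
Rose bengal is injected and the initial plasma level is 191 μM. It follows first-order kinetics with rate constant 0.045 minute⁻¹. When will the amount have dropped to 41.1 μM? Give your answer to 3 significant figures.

34.1 minutes

t½ = ln 2 / λ = 0.69315 / 0.045 ≈ 15.403 minutes.
Fraction remaining = 41.1/191 ≈ 0.21518.
n = log₂(191/41.1) = ln(4.6472)/ln 2 ≈ 2.2164 half-lives.
t = n × t½ = 2.2164 × 15.403 ≈ 34.139 minutes.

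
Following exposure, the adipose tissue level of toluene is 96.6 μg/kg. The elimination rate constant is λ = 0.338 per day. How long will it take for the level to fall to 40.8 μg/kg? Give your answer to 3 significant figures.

t½ = ln 2 / λ = 0.69315 / 0.338 ≈ 2.0507 days.
Fraction remaining = 40.8/96.6 ≈ 0.42236.
n = log₂(96.6/40.8) = ln(2.3676)/ln 2 ≈ 1.2435 half-lives.
t = n × t½ = 1.2435 × 2.0507 ≈ 2.55 days.

2.55 days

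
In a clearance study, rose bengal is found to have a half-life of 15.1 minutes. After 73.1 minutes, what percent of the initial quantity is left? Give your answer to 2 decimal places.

3.49%

n = 73.1/15.1 ≈ 4.8411 half-lives.
Fraction remaining = (1/2)^4.8411 ≈ 0.03489, i.e. 3.489%.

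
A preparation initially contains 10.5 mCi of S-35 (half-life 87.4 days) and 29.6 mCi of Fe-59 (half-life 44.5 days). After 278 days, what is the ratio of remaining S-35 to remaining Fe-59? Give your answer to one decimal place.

3.0

S-35: 10.5 × (1/2)^(278/87.4) = 10.5 × (1/2)^3.1808 ≈ 1.1579 mCi.
Fe-59: 29.6 × (1/2)^(278/44.5) = 29.6 × (1/2)^6.2472 ≈ 0.38967 mCi.
Ratio ≈ 1.1579 / 0.38967 ≈ 2.9715.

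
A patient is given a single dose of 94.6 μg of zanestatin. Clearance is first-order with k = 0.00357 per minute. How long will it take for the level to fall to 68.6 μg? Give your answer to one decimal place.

t½ = ln 2 / k = 0.69315 / 0.00357 ≈ 194.16 minutes.
Fraction remaining = 68.6/94.6 ≈ 0.72516.
n = log₂(94.6/68.6) = ln(1.379)/ln 2 ≈ 0.46363 half-lives.
t = n × t½ = 0.46363 × 194.16 ≈ 90.018 minutes.

90.0 minutes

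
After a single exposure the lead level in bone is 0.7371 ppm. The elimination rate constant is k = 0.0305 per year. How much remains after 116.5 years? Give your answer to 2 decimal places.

t½ = ln 2 / k = 0.69315 / 0.0305 ≈ 22.726 years.
Number of half-lives: n = 116.5/22.726 ≈ 5.1263.
Remaining = 0.7371 × (1/2)^5.1263 = 0.7371 × 0.028631 ≈ 0.021104 ppm.

0.02 ppm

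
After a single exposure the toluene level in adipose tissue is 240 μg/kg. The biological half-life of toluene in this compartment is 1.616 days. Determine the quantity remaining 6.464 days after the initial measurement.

Elapsed time is 4 half-lives (6.464/1.616).
Each half-life halves the amount: 240 × (1/2)^4 = 240/16 = 15 μg/kg.

15 μg/kg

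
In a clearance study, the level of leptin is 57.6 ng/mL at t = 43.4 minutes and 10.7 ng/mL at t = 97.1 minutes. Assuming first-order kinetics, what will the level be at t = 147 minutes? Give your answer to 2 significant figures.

2.2 ng/mL

Over Δt = 97.1 − 43.4 = 53.7 minutes, the level fell by a factor of 57.6/10.7 ≈ 5.3832.
n = log₂(5.3832) ≈ 2.4285 half-lives, so t½ = 53.7/2.4285 ≈ 22.113 minutes.
From t = 97.1 to t = 147: 10.7 × (1/2)^((147−97.1)/22.113) ≈ 2.2391 ng/mL.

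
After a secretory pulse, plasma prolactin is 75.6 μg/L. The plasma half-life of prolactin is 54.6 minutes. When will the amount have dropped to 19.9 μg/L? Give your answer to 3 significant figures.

105 minutes

Fraction remaining = 19.9/75.6 ≈ 0.26323.
n = log₂(75.6/19.9) = ln(3.799)/ln 2 ≈ 1.9256 half-lives.
t = n × t½ = 1.9256 × 54.6 ≈ 105.14 minutes.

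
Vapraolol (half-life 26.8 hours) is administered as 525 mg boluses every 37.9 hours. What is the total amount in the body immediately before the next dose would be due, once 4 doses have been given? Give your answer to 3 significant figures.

309 mg

The 4 doses were given 151.6, 113.7, 75.8, 37.9 hours ago.
Total = 525·(1/2)^(151.6/26.8) + 525·(1/2)^(113.7/26.8) + 525·(1/2)^(75.8/26.8) + 525·(1/2)^(37.9/26.8)
      = 10.407 + 27.735 + 73.916 + 196.99 ≈ 309.05 mg.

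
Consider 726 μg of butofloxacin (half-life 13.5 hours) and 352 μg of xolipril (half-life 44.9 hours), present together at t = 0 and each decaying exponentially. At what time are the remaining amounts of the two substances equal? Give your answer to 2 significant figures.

20 hours

Set 726·(1/2)^(t/13.5) = 352·(1/2)^(t/44.9).
Taking log₂: log₂(726/352) = t·(1/13.5 − 1/44.9).
log₂(2.0625) = 1.0444; 1/13.5 − 1/44.9 = 0.051802.
t = 1.0444 / 0.051802 ≈ 20.161 hours.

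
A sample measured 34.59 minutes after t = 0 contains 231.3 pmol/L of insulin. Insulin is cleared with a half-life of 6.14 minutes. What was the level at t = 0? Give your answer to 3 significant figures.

11500 pmol/L

Number of half-lives elapsed: n = 34.59/6.14 ≈ 5.6336.
A₀ = A × 2^n = 231.3 × 2^5.6336 = 231.3 × 49.644 ≈ 11483 pmol/L.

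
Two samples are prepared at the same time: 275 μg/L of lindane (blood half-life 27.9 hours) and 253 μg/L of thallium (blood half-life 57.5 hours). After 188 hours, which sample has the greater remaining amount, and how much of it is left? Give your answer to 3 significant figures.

lindane: 275 × (1/2)^6.7384 ≈ 2.5756 μg/L.
thallium: 253 × (1/2)^3.2696 ≈ 26.235 μg/L.
Thallium has more remaining, at ≈ 26.235 μg/L.

thallium, 26.2 μg/L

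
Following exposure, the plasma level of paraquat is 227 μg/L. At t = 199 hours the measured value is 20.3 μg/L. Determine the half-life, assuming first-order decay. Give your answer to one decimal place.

A/A₀ = 20.3/227 ≈ 0.089427.
n = log₂(11.182) ≈ 3.4831 half-lives elapsed in 199 hours.
t½ = 199/3.4831 ≈ 57.132 hours.

57.1 hours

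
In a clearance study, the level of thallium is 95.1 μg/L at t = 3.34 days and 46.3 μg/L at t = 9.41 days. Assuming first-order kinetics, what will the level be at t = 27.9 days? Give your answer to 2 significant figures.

5.2 μg/L

Over Δt = 9.41 − 3.34 = 6.07 days, the level fell by a factor of 95.1/46.3 ≈ 2.054.
n = log₂(2.054) ≈ 1.0384 half-lives, so t½ = 6.07/1.0384 ≈ 5.8453 days.
From t = 9.41 to t = 27.9: 46.3 × (1/2)^((27.9−9.41)/5.8453) ≈ 5.1685 μg/L.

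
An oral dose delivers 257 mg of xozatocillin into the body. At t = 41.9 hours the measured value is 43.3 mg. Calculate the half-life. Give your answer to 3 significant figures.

16.3 hours

A/A₀ = 43.3/257 ≈ 0.16848.
n = log₂(5.9353) ≈ 2.5693 half-lives elapsed in 41.9 hours.
t½ = 41.9/2.5693 ≈ 16.308 hours.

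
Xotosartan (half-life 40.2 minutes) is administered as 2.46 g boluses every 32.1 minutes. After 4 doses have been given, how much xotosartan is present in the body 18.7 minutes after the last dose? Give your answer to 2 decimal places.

3.73 g

The 4 doses were given 115, 82.9, 50.8, 18.7 minutes ago.
Total = 2.46·(1/2)^(115/40.2) + 2.46·(1/2)^(82.9/40.2) + 2.46·(1/2)^(50.8/40.2) + 2.46·(1/2)^(18.7/40.2)
      = 0.33867 + 0.58905 + 1.0245 + 1.782 ≈ 3.7342 g.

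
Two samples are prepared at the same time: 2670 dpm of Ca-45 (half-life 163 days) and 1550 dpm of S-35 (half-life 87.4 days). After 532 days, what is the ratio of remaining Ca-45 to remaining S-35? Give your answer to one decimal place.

12.2

Ca-45: 2670 × (1/2)^(532/163) = 2670 × (1/2)^3.2638 ≈ 277.98 dpm.
S-35: 1550 × (1/2)^(532/87.4) = 1550 × (1/2)^6.087 ≈ 22.802 dpm.
Ratio ≈ 277.98 / 22.802 ≈ 12.191.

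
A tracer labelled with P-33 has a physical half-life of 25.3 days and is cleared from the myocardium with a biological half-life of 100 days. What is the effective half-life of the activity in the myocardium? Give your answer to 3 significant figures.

20.2 days

1/t_eff = 1/t_phys + 1/t_biol = 1/25.3 + 1/100 = 0.049526 per day.
t_eff = 25.3 × 100 / (25.3 + 100) ≈ 20.192 days.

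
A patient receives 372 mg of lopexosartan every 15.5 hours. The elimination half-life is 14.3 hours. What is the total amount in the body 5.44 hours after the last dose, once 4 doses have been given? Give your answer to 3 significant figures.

514 mg

The 4 doses were given 51.94, 36.44, 20.94, 5.44 hours ago.
Total = 372·(1/2)^(51.94/14.3) + 372·(1/2)^(36.44/14.3) + 372·(1/2)^(20.94/14.3) + 372·(1/2)^(5.44/14.3)
      = 30.002 + 63.598 + 134.81 + 285.78 ≈ 514.19 mg.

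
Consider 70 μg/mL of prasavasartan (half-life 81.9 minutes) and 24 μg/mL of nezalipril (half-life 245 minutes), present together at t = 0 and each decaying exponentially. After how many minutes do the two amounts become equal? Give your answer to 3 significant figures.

190 minutes

Set 70·(1/2)^(t/81.9) = 24·(1/2)^(t/245).
Taking log₂: log₂(70/24) = t·(1/81.9 − 1/245).
log₂(2.9167) = 1.5443; 1/81.9 − 1/245 = 0.0081284.
t = 1.5443 / 0.0081284 ≈ 189.99 minutes.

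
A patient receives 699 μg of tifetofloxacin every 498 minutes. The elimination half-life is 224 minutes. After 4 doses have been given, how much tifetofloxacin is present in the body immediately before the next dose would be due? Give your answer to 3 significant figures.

The 4 doses were given 1992, 1494, 996, 498 minutes ago.
Total = 699·(1/2)^(1992/224) + 699·(1/2)^(1494/224) + 699·(1/2)^(996/224) + 699·(1/2)^(498/224)
      = 1.4705 + 6.8662 + 32.06 + 149.7 ≈ 190.1 μg.

190 μg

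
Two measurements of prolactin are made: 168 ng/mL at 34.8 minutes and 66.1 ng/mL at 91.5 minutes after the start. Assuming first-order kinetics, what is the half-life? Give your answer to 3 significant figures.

42.1 minutes

Over Δt = 91.5 − 34.8 = 56.7 minutes, the level fell by a factor of 168/66.1 ≈ 2.5416.
n = log₂(2.5416) ≈ 1.3457 half-lives, so t½ = 56.7/1.3457 ≈ 42.133 minutes.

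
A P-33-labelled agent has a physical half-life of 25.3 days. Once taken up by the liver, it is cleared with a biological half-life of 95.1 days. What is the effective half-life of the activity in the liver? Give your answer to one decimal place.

20.0 days

1/t_eff = 1/t_phys + 1/t_biol = 1/25.3 + 1/95.1 = 0.050041 per day.
t_eff = 25.3 × 95.1 / (25.3 + 95.1) ≈ 19.984 days.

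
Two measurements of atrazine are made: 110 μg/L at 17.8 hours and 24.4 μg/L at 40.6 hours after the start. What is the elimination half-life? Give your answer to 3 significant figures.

Over Δt = 40.6 − 17.8 = 22.8 hours, the level fell by a factor of 110/24.4 ≈ 4.5082.
n = log₂(4.5082) ≈ 2.1726 half-lives, so t½ = 22.8/2.1726 ≈ 10.495 hours.

10.5 hours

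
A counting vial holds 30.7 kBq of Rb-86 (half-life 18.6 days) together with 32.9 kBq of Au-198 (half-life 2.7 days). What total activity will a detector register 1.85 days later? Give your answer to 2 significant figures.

49 kBq

Rb-86: 30.7 × (1/2)^(1.85/18.6) = 30.7 × (1/2)^0.099462 ≈ 28.655 kBq.
Au-198: 32.9 × (1/2)^(1.85/2.7) = 32.9 × (1/2)^0.68519 ≈ 20.461 kBq.
Total = 28.655 + 20.461 ≈ 49.116 kBq.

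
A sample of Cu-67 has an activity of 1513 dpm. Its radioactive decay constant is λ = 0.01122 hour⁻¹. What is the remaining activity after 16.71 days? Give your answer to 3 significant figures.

t½ = ln 2 / λ = 0.69315 / 0.01122 ≈ 61.778 hours.
Convert the elapsed time: 16.71 days = 401.04 hours.
Number of half-lives: n = 401.04/61.778 ≈ 6.4916.
Remaining = 1513 × (1/2)^6.4916 = 1513 × 0.011113 ≈ 16.813 dpm.

16.8 dpm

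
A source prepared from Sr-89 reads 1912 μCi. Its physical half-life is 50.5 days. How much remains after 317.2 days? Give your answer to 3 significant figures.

24.6 μCi

Number of half-lives: n = 317.2/50.5 ≈ 6.2812.
Remaining = 1912 × (1/2)^6.2812 = 1912 × 0.012858 ≈ 24.585 μCi.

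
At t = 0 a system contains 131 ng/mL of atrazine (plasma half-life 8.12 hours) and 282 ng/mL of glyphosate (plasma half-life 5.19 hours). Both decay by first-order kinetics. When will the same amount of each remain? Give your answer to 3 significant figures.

15.9 hours

Set 131·(1/2)^(t/8.12) = 282·(1/2)^(t/5.19).
Taking log₂: log₂(131/282) = t·(1/8.12 − 1/5.19).
log₂(0.46454) = -1.1061; 1/8.12 − 1/5.19 = -0.069526.
t = -1.1061 / -0.069526 ≈ 15.91 hours.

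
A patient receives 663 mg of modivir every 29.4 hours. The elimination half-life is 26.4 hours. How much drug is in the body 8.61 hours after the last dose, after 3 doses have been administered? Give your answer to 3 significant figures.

The 3 doses were given 67.41, 38.01, 8.61 hours ago.
Total = 663·(1/2)^(67.41/26.4) + 663·(1/2)^(38.01/26.4) + 663·(1/2)^(8.61/26.4)
      = 112.94 + 244.4 + 528.86 ≈ 886.2 mg.

886 mg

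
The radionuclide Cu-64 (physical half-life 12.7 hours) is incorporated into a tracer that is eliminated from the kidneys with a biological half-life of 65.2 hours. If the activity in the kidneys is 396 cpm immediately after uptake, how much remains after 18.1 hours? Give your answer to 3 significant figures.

122 cpm

1/t_eff = 1/t_phys + 1/t_biol = 1/12.7 + 1/65.2 = 0.094078 per hour.
t_eff = 12.7 × 65.2 / (12.7 + 65.2) ≈ 10.63 hours.
Remaining = 396 × (1/2)^(18.1/10.63) = 396 × (1/2)^1.7028 ≈ 121.65 cpm.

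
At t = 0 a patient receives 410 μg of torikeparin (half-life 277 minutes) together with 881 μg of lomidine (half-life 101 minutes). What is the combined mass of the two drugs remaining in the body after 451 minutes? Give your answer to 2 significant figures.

170 μg

torikeparin: 410 × (1/2)^(451/277) = 410 × (1/2)^1.6282 ≈ 132.64 μg.
lomidine: 881 × (1/2)^(451/101) = 881 × (1/2)^4.4653 ≈ 39.882 μg.
Total = 132.64 + 39.882 ≈ 172.52 μg.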